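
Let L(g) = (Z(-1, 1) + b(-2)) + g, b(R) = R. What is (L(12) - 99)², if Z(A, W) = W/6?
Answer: 284089/36 ≈ 7891.4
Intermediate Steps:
Z(A, W) = W/6 (Z(A, W) = W*(⅙) = W/6)
L(g) = -11/6 + g (L(g) = ((⅙)*1 - 2) + g = (⅙ - 2) + g = -11/6 + g)
(L(12) - 99)² = ((-11/6 + 12) - 99)² = (61/6 - 99)² = (-533/6)² = 284089/36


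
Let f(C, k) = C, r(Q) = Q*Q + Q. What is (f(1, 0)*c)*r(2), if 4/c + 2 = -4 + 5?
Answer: -24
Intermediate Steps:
r(Q) = Q + Q² (r(Q) = Q² + Q = Q + Q²)
c = -4 (c = 4/(-2 + (-4 + 5)) = 4/(-2 + 1) = 4/(-1) = 4*(-1) = -4)
(f(1, 0)*c)*r(2) = (1*(-4))*(2*(1 + 2)) = -8*3 = -4*6 = -24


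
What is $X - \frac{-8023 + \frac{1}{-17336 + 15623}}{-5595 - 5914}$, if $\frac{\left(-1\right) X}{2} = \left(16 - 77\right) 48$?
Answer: $\frac{115436810552}{19714917} \approx 5855.3$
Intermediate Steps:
$X = 5856$ ($X = - 2 \left(16 - 77\right) 48 = - 2 \left(\left(-61\right) 48\right) = \left(-2\right) \left(-2928\right) = 5856$)
$X - \frac{-8023 + \frac{1}{-17336 + 15623}}{-5595 - 5914} = 5856 - \frac{-8023 + \frac{1}{-17336 + 15623}}{-5595 - 5914} = 5856 - \frac{-8023 + \frac{1}{-1713}}{-11509} = 5856 - \left(-8023 - \frac{1}{1713}\right) \left(- \frac{1}{11509}\right) = 5856 - \left(- \frac{13743400}{1713}\right) \left(- \frac{1}{11509}\right) = 5856 - \frac{13743400}{19714917} = \frac{115436810552}{19714917}$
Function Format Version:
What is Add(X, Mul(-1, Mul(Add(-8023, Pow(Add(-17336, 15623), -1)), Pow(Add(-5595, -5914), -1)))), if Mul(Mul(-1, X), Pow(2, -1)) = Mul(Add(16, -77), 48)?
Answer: Rational(115436810552, 19714917) ≈ 5855.3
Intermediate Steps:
X = 5856 (X = Mul(-2, Mul(Add(16, -77), 48)) = Mul(-2, Mul(-61, 48)) = Mul(-2, -2928) = 5856)
Add(X, Mul(-1, Mul(Add(-8023, Pow(Add(-17336, 15623), -1)), Pow(Add(-5595, -5914), -1)))) = Add(5856, Mul(-1, Mul(Add(-8023, Pow(Add(-17336, 15623), -1)), Pow(Add(-5595, -5914), -1)))) = Add(5856, Mul(-1, Mul(Add(-8023, Pow(-1713, -1)), Pow(-11509, -1)))) = Add(5856, Mul(-1, Mul(Add(-8023, Rational(-1, 1713)), Rational(-1, 11509)))) = Add(5856, Mul(-1, Mul(Rational(-13743400, 1713), Rational(-1, 11509)))) = Add(5856, Mul(-1, Rational(13743400, 19714917))) = Add(5856, Rational(-13743400, 19714917)) = Rational(115436810552, 19714917)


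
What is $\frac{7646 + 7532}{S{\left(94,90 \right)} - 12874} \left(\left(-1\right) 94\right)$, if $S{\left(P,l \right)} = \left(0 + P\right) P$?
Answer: $\frac{713366}{2019} \approx 353.33$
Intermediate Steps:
$S{\left(P,l \right)} = P^{2}$ ($S{\left(P,l \right)} = P P = P^{2}$)
$\frac{7646 + 7532}{S{\left(94,90 \right)} - 12874} \left(\left(-1\right) 94\right) = \frac{7646 + 7532}{94^{2} - 12874} \left(\left(-1\right) 94\right) = \frac{15178}{8836 - 12874} \left(-94\right) = \frac{15178}{-4038} \left(-94\right) = 15178 \left(- \frac{1}{4038}\right) \left(-94\right) = \left(- \frac{7589}{2019}\right) \left(-94\right) = \frac{713366}{2019}$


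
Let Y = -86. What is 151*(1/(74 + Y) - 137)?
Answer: -248395/12 ≈ -20700.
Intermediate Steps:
151*(1/(74 + Y) - 137) = 151*(1/(74 - 86) - 137) = 151*(1/(-12) - 137) = 151*(-1/12 - 137) = 151*(-1645/12) = -248395/12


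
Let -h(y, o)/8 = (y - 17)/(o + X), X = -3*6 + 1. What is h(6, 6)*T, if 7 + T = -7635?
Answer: 61136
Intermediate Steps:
T = -7642 (T = -7 - 7635 = -7642)
X = -17 (X = -18 + 1 = -17)
h(y, o) = -8*(-17 + y)/(-17 + o) (h(y, o) = -8*(y - 17)/(o - 17) = -8*(-17 + y)/(-17 + o))
h(6, 6)*T = (8*(17 - 1*6)/(-17 + 6))*(-7642) = (8*(17 - 6)/(-11))*(-7642) = (8*(-1/11)*11)*(-7642) = -8*(-7642) = 61136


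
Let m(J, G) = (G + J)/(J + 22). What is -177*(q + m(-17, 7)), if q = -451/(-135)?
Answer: -10679/45 ≈ -237.31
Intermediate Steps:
m(J, G) = (G + J)/(22 + J)
q = 451/135 (q = -451*(-1/135) = 451/135 ≈ 3.3407)
-177*(q + m(-17, 7)) = -177*(451/135 + (7 - 17)/(22 - 17)) = -177*(451/135 - 10/5) = -177*(451/135 + (⅕)*(-10)) = -177*(451/135 - 2) = -177*181/135 = -10679/45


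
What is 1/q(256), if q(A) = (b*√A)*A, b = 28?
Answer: 1/114688 ≈ 8.7193e-6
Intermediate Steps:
q(A) = 28*A^(3/2) (q(A) = (28*√A)*A = 28*A^(3/2))
1/q(256) = 1/(28*256^(3/2)) = 1/(28*4096) = 1/114688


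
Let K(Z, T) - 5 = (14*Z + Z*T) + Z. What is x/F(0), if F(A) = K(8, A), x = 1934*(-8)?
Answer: -15472/125 ≈ -123.78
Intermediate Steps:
x = -15472
K(Z, T) = 5 + 15*Z + T*Z (K(Z, T) = 5 + ((14*Z + Z*T) + Z) = 5 + ((14*Z + T*Z) + Z) = 5 + (15*Z + T*Z) = 5 + 15*Z + T*Z)
F(A) = 125 + 8*A (F(A) = 5 + 15*8 + A*8 = 5 + 120 + 8*A = 125 + 8*A)
x/F(0) = -15472/(125 + 8*0) = -15472/(125 + 0) = -15472/125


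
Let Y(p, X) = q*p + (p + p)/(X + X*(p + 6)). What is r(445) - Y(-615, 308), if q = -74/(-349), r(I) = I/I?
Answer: 4293655253/32677568 ≈ 131.39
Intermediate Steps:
r(I) = 1
q = 74/349 (q = -74*(-1/349) = 74/349 ≈ 0.21203)
Y(p, X) = 74*p/349 + 2*p/(X + X*(6 + p)) (Y(p, X) = 74*p/349 + (p + p)/(X + X*(p + 6)) = 74*p/349 + (2*p)/(X + X*(6 + p)) = 74*p/349 + 2*p/(X + X*(6 + p)))
r(445) - Y(-615, 308) = 1 - 2*(-615)*(349 + 259*308 + 37*308*(-615))/(349*308*(7 - 615)) = 1 - 2*(-615)*(349 + 79772 - 7008540)/(349*308*(-608)) = 1 - 2*(-615)*(-1)*(-6928419)/(349*308*608) = 1 - 1*(-4260977685/32677568) = 1 + 4260977685/32677568 = 4293655253/32677568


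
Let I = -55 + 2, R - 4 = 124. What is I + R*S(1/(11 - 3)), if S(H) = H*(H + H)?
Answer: -49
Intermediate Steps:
R = 128 (R = 4 + 124 = 128)
I = -53
S(H) = 2*H² (S(H) = H*(2*H) = 2*H²)
I + R*S(1/(11 - 3)) = -53 + 128*(2*(1/(11 - 3))²) = -53 + 128*(2*(1/8)²) = -53 + 128*(2*(⅛)²) = -53 + 128*(2*(1/64)) = -53 + 128*(1/32) = -53 + 4 = -49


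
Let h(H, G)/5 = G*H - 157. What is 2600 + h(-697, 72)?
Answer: -249105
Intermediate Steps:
h(H, G) = -785 + 5*G*H (h(H, G) = 5*(G*H - 157) = 5*(-157 + G*H) = -785 + 5*G*H)
2600 + h(-697, 72) = 2600 + (-785 + 5*72*(-697)) = 2600 + (-785 - 250920) = 2600 - 251705 = -249105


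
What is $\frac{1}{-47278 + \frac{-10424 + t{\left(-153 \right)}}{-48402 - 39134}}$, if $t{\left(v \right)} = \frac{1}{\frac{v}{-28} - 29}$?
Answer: $- \frac{14421556}{681820607207} \approx -2.1152 \cdot 10^{-5}$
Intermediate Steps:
$t{\left(v \right)} = \frac{1}{-29 - \frac{v}{28}}$ ($t{\left(v \right)} = \frac{1}{v \left(- \frac{1}{28}\right) - 29} = \frac{1}{- \frac{v}{28} - 29} = \frac{1}{-29 - \frac{v}{28}}$)
$\frac{1}{-47278 + \frac{-10424 + t{\left(-153 \right)}}{-48402 - 39134}} = \frac{1}{-47278 + \frac{-10424 - \frac{28}{812 - 153}}{-48402 - 39134}} = \frac{1}{-47278 + \frac{-10424 - \frac{28}{659}}{-87536}} = \frac{1}{-47278 + \left(-10424 - \frac{28}{659}\right) \left(- \frac{1}{87536}\right)} = \frac{1}{-47278 - - \frac{1717361}{14421556}} = \frac{1}{-47278 + \frac{1717361}{14421556}} = \frac{1}{- \frac{681820607207}{14421556}} = - \frac{14421556}{681820607207}$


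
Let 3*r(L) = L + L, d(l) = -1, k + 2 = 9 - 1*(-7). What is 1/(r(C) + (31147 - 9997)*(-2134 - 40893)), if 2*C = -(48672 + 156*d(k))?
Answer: -1/910037222 ≈ -1.0989e-9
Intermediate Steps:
k = 14 (k = -2 + (9 - 1*(-7)) = -2 + (9 + 7) = -2 + 16 = 14)
C = -24258 (C = (-156/(1/(312 - 1)))/2 = (-156/(1/311))/2 = (-156/1/311)/2 = (-156*311)/2 = (½)*(-48516) = -24258)
r(L) = 2*L/3 (r(L) = (L + L)/3 = (2*L)/3 = 2*L/3)
1/(r(C) + (31147 - 9997)*(-2134 - 40893)) = 1/((⅔)*(-24258) + (31147 - 9997)*(-2134 - 40893)) = 1/(-16172 + 21150*(-43027)) = 1/(-16172 - 910021050) = 1/(-910037222) = -1/910037222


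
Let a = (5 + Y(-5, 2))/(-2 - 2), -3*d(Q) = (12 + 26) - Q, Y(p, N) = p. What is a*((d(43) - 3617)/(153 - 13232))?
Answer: 0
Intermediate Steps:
d(Q) = -38/3 + Q/3 (d(Q) = -((12 + 26) - Q)/3 = -(38 - Q)/3 = -38/3 + Q/3)
a = 0 (a = (5 - 5)/(-2 - 2) = 0/(-4) = 0*(-1/4) = 0)
a*((d(43) - 3617)/(153 - 13232)) = 0*(((-38/3 + (1/3)*43) - 3617)/(153 - 13232)) = 0*(((-38/3 + 43/3) - 3617)/(-13079)) = 0*((5/3 - 3617)*(-1/13079)) = 0*(-10846/3*(-1/13079)) = 0*(34/123) = 0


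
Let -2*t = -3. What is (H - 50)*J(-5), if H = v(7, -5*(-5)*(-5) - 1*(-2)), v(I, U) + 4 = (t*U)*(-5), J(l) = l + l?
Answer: -8685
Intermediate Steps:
t = 3/2 (t = -1/2*(-3) = 3/2 ≈ 1.5000)
J(l) = 2*l
v(I, U) = -4 - 15*U/2 (v(I, U) = -4 + (3*U/2)*(-5) = -4 - 15*U/2)
H = 1837/2 (H = -4 - 15*(-5*(-5)*(-5) - 1*(-2))/2 = -4 - 15*(25*(-5) + 2)/2 = -4 - 15*(-125 + 2)/2 = -4 - 15/2*(-123) = -4 + 1845/2 = 1837/2 ≈ 918.50)
(H - 50)*J(-5) = (1837/2 - 50)*(2*(-5)) = (1737/2)*(-10) = -8685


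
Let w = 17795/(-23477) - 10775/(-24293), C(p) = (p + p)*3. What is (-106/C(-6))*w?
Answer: -93180890/100645899 ≈ -0.92583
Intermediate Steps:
C(p) = 6*p (C(p) = (2*p)*3 = 6*p)
w = -10548780/33548633 (w = 17795*(-1/23477) - 10775*(-1/24293) = -17795/23477 + 10775/24293 = -10548780/33548633 ≈ -0.31443)
(-106/C(-6))*w = -106/(6*(-6))*(-10548780/33548633) = -106/(-36)*(-10548780/33548633) = -106*(-1/36)*(-10548780/33548633) = (53/18)*(-10548780/33548633) = -93180890/100645899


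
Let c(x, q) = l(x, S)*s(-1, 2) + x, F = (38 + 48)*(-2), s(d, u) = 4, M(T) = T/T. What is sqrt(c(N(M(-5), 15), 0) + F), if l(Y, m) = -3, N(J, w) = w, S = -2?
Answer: 13*I ≈ 13.0*I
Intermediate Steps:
M(T) = 1
F = -172 (F = 86*(-2) = -172)
c(x, q) = -12 + x (c(x, q) = -3*4 + x = -12 + x)
sqrt(c(N(M(-5), 15), 0) + F) = sqrt((-12 + 15) - 172) = sqrt(3 - 172) = sqrt(-169) = 13*I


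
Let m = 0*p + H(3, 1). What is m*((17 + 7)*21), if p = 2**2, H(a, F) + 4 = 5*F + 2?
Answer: 1512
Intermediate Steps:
H(a, F) = -2 + 5*F (H(a, F) = -4 + (5*F + 2) = -4 + (2 + 5*F) = -2 + 5*F)
p = 4
m = 3 (m = 0*4 + (-2 + 5*1) = 0 + (-2 + 5) = 0 + 3 = 3)
m*((17 + 7)*21) = 3*((17 + 7)*21) = 3*(24*21) = 3*504 = 1512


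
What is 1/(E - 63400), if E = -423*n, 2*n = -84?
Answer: -1/45634 ≈ -2.1913e-5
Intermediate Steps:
n = -42 (n = (½)*(-84) = -42)
E = 17766 (E = -423*(-42) = 17766)
1/(E - 63400) = 1/(17766 - 63400) = 1/(-45634) = -1/45634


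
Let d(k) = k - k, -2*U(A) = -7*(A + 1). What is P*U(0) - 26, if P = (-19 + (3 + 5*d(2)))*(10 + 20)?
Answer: -1706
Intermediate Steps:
U(A) = 7/2 + 7*A/2 (U(A) = -(-7)*(A + 1)/2 = -(-7)*(1 + A)/2 = -(-7 - 7*A)/2 = 7/2 + 7*A/2)
d(k) = 0
P = -480 (P = (-19 + (3 + 5*0))*(10 + 20) = (-19 + (3 + 0))*30 = (-19 + 3)*30 = -16*30 = -480)
P*U(0) - 26 = -480*(7/2 + (7/2)*0) - 26 = -480*(7/2 + 0) - 26 = -480*7/2 - 26 = -1680 - 26 = -1706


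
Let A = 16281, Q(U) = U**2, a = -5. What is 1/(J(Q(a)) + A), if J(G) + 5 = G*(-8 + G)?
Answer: 1/16701 ≈ 5.9877e-5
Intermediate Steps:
J(G) = -5 + G*(-8 + G)
1/(J(Q(a)) + A) = 1/((-5 + ((-5)**2)**2 - 8*(-5)**2) + 16281) = 1/((-5 + 25**2 - 8*25) + 16281) = 1/((-5 + 625 - 200) + 16281) = 1/(420 + 16281) = 1/16701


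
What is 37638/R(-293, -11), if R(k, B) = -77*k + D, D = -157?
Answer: 6273/3734 ≈ 1.6800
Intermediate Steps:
R(k, B) = -157 - 77*k (R(k, B) = -77*k - 157 = -157 - 77*k)
37638/R(-293, -11) = 37638/(-157 - 77*(-293)) = 37638/(-157 + 22561) = 37638/22404 = 37638*(1/22404) = 6273/3734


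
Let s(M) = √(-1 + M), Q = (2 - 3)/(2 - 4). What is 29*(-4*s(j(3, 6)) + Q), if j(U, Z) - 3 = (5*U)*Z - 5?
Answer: 29/2 - 116*√87 ≈ -1067.5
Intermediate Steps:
j(U, Z) = -2 + 5*U*Z (j(U, Z) = 3 + ((5*U)*Z - 5) = 3 + (5*U*Z - 5) = 3 + (-5 + 5*U*Z) = -2 + 5*U*Z)
Q = ½ (Q = -1/(-2) = -1*(-½) = ½ ≈ 0.50000)
29*(-4*s(j(3, 6)) + Q) = 29*(-4*√(-1 + (-2 + 5*3*6)) + ½) = 29*(-4*√(-1 + (-2 + 90)) + ½) = 29*(-4*√(-1 + 88) + ½) = 29*(-4*√87 + ½) = 29*(½ - 4*√87) = 29/2 - 116*√87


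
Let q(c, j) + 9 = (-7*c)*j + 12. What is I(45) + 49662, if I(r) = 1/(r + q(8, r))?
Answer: 122764463/2472 ≈ 49662.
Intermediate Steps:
q(c, j) = 3 - 7*c*j (q(c, j) = -9 + ((-7*c)*j + 12) = -9 + (-7*c*j + 12) = -9 + (12 - 7*c*j) = 3 - 7*c*j)
I(r) = 1/(3 - 55*r) (I(r) = 1/(r + (3 - 7*8*r)) = 1/(r + (3 - 56*r)) = 1/(3 - 55*r))
I(45) + 49662 = -1/(-3 + 55*45) + 49662 = -1/(-3 + 2475) + 49662 = -1/2472 + 49662 = 122764463/2472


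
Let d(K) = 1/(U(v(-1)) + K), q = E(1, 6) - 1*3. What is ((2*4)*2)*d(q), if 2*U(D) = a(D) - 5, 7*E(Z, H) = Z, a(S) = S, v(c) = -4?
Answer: -224/103 ≈ -2.1748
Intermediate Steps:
E(Z, H) = Z/7
U(D) = -5/2 + D/2 (U(D) = (D - 5)/2 = (-5 + D)/2 = -5/2 + D/2)
q = -20/7 (q = (⅐)*1 - 1*3 = ⅐ - 3 = -20/7 ≈ -2.8571)
d(K) = 1/(-9/2 + K) (d(K) = 1/((-5/2 + (½)*(-4)) + K) = 1/((-5/2 - 2) + K) = 1/(-9/2 + K))
((2*4)*2)*d(q) = ((2*4)*2)*(2/(-9 + 2*(-20/7))) = (8*2)*(2/(-9 - 40/7)) = 16*(2/(-103/7)) = 16*(2*(-7/103)) = 16*(-14/103) = -224/103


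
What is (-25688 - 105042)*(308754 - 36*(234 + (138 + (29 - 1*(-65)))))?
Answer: -38170283940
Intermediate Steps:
(-25688 - 105042)*(308754 - 36*(234 + (138 + (29 - 1*(-65))))) = -130730*(308754 - 36*(234 + (138 + (29 + 65)))) = -130730*(308754 - 36*(234 + (138 + 94))) = -130730*(308754 - 36*(234 + 232)) = -130730*(308754 - 36*466) = -130730*(308754 - 16776) = -130730*291978 = -38170283940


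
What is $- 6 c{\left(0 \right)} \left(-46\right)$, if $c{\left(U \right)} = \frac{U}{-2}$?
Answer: $0$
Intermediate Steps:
$c{\left(U \right)} = - \frac{U}{2}$ ($c{\left(U \right)} = U \left(- \frac{1}{2}\right) = - \frac{U}{2}$)
$- 6 c{\left(0 \right)} \left(-46\right) = - 6 \left(\left(- \frac{1}{2}\right) 0\right) \left(-46\right) = \left(-6\right) 0 \left(-46\right) = 0 \left(-46\right) = 0$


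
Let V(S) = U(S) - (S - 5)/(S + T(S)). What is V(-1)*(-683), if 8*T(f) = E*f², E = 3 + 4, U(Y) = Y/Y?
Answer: 32101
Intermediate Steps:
U(Y) = 1
E = 7
T(f) = 7*f²/8 (T(f) = (7*f²)/8 = 7*f²/8)
V(S) = 1 - (-5 + S)/(S + 7*S²/8) (V(S) = 1 - (S - 5)/(S + 7*S²/8) = 1 - (-5 + S)/(S + 7*S²/8))
V(-1)*(-683) = ((40 + 7*(-1)²)/((-1)*(8 + 7*(-1))))*(-683) = -(40 + 7*1)/(8 - 7)*(-683) = -1*(40 + 7)/1*(-683) = -1*1*47*(-683) = -47*(-683) = 32101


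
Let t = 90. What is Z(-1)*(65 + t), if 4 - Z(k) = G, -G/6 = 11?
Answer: 10850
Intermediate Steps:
G = -66 (G = -6*11 = -66)
Z(k) = 70 (Z(k) = 4 - 1*(-66) = 4 + 66 = 70)
Z(-1)*(65 + t) = 70*(65 + 90) = 70*155 = 10850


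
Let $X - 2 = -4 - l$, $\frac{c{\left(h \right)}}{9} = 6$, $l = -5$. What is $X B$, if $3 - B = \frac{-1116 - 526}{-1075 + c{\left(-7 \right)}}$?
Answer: $\frac{4263}{1021} \approx 4.1753$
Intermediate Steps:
$c{\left(h \right)} = 54$ ($c{\left(h \right)} = 9 \cdot 6 = 54$)
$X = 3$ ($X = 2 - -1 = 2 + \left(-4 + 5\right) = 2 + 1 = 3$)
$B = \frac{1421}{1021}$ ($B = 3 - \frac{-1116 - 526}{-1075 + 54} = 3 - - \frac{1642}{-1021} = 3 - \left(-1642\right) \left(- \frac{1}{1021}\right) = 3 - \frac{1642}{1021} = \frac{1421}{1021} \approx 1.3918$)
$X B = 3 \cdot \frac{1421}{1021} = \frac{4263}{1021}$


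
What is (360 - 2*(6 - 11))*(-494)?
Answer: -182780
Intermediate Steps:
(360 - 2*(6 - 11))*(-494) = (360 - 2*(-5))*(-494) = (360 + 10)*(-494) = 370*(-494) = -182780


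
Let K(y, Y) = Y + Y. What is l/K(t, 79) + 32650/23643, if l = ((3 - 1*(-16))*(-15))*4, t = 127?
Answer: -10897160/1867797 ≈ -5.8342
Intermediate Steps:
K(y, Y) = 2*Y
l = -1140 (l = ((3 + 16)*(-15))*4 = (19*(-15))*4 = -285*4 = -1140)
l/K(t, 79) + 32650/23643 = -1140/(2*79) + 32650/23643 = -1140/158 + 32650*(1/23643) = -1140*1/158 + 32650/23643 = -570/79 + 32650/23643 = -10897160/1867797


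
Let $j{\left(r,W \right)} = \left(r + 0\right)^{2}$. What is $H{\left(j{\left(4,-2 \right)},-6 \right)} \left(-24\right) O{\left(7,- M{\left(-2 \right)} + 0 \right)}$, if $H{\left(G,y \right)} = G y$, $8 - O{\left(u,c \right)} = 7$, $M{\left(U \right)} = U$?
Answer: $2304$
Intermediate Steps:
$j{\left(r,W \right)} = r^{2}$
$O{\left(u,c \right)} = 1$ ($O{\left(u,c \right)} = 8 - 7 = 1$)
$H{\left(j{\left(4,-2 \right)},-6 \right)} \left(-24\right) O{\left(7,- M{\left(-2 \right)} + 0 \right)} = 4^{2} \left(-6\right) \left(-24\right) 1 = 16 \left(-6\right) \left(-24\right) 1 = \left(-96\right) \left(-24\right) 1 = 2304 \cdot 1 = 2304$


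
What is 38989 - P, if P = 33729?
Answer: 5260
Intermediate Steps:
38989 - P = 38989 - 1*33729 = 38989 - 33729 = 5260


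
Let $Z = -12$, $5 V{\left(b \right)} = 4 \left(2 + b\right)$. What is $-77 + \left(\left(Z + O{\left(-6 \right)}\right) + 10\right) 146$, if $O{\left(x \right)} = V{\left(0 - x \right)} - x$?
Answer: $\frac{7207}{5} \approx 1441.4$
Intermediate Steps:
$V{\left(b \right)} = \frac{8}{5} + \frac{4 b}{5}$ ($V{\left(b \right)} = \frac{4 \left(2 + b\right)}{5} = \frac{8 + 4 b}{5} = \frac{8}{5} + \frac{4 b}{5}$)
$O{\left(x \right)} = \frac{8}{5} - \frac{9 x}{5}$ ($O{\left(x \right)} = \left(\frac{8}{5} + \frac{4 \left(0 - x\right)}{5}\right) - x = \left(\frac{8}{5} + \frac{4 \left(- x\right)}{5}\right) - x = \left(\frac{8}{5} - \frac{4 x}{5}\right) - x = \frac{8}{5} - \frac{9 x}{5}$)
$-77 + \left(\left(Z + O{\left(-6 \right)}\right) + 10\right) 146 = -77 + \left(\left(-12 + \left(\frac{8}{5} - - \frac{54}{5}\right)\right) + 10\right) 146 = -77 + \left(\left(-12 + \left(\frac{8}{5} + \frac{54}{5}\right)\right) + 10\right) 146 = -77 + \left(\left(-12 + \frac{62}{5}\right) + 10\right) 146 = -77 + \left(\frac{2}{5} + 10\right) 146 = -77 + \frac{52}{5} \cdot 146 = -77 + \frac{7592}{5} = \frac{7207}{5}$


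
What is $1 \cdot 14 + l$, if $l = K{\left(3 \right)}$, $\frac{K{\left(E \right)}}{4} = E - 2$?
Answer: $18$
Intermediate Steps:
$K{\left(E \right)} = -8 + 4 E$ ($K{\left(E \right)} = 4 \left(E - 2\right) = 4 \left(-2 + E\right) = -8 + 4 E$)
$l = 4$ ($l = -8 + 4 \cdot 3 = -8 + 12 = 4$)
$1 \cdot 14 + l = 1 \cdot 14 + 4 = 14 + 4 = 18$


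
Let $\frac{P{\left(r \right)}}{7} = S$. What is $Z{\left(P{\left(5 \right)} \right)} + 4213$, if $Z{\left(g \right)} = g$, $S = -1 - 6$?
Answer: $4164$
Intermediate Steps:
$S = -7$ ($S = -1 - 6 = -7$)
$P{\left(r \right)} = -49$ ($P{\left(r \right)} = 7 \left(-7\right) = -49$)
$Z{\left(P{\left(5 \right)} \right)} + 4213 = -49 + 4213 = 4164$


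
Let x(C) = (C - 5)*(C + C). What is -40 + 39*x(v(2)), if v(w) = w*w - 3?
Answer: -352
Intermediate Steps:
v(w) = -3 + w**2 (v(w) = w**2 - 3 = -3 + w**2)
x(C) = 2*C*(-5 + C) (x(C) = (-5 + C)*(2*C) = 2*C*(-5 + C))
-40 + 39*x(v(2)) = -40 + 39*(2*(-3 + 2**2)*(-5 + (-3 + 2**2))) = -40 + 39*(2*(-3 + 4)*(-5 + (-3 + 4))) = -40 + 39*(2*1*(-5 + 1)) = -40 + 39*(2*1*(-4)) = -40 + 39*(-8) = -40 - 312 = -352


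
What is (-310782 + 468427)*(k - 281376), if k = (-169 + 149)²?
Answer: -44294461520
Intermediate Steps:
k = 400 (k = (-20)² = 400)
(-310782 + 468427)*(k - 281376) = (-310782 + 468427)*(400 - 281376) = 157645*(-280976) = -44294461520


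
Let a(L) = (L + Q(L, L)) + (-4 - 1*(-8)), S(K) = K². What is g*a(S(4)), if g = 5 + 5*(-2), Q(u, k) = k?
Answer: -180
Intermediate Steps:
g = -5 (g = 5 - 10 = -5)
a(L) = 4 + 2*L (a(L) = (L + L) + (-4 - 1*(-8)) = 2*L + (-4 + 8) = 2*L + 4 = 4 + 2*L)
g*a(S(4)) = -5*(4 + 2*4²) = -5*(4 + 2*16) = -5*(4 + 32) = -5*36 = -180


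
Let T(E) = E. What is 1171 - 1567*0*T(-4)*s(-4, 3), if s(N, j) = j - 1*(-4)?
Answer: 1171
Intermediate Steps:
s(N, j) = 4 + j (s(N, j) = j + 4 = 4 + j)
1171 - 1567*0*T(-4)*s(-4, 3) = 1171 - 1567*0*(-4)*(4 + 3) = 1171 - 0*7 = 1171 - 1567*0 = 1171 + 0 = 1171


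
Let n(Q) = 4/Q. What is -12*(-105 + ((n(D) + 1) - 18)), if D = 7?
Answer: 10200/7 ≈ 1457.1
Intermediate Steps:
-12*(-105 + ((n(D) + 1) - 18)) = -12*(-105 + ((4/7 + 1) - 18)) = -12*(-105 + (11/7 - 18)) = -12*(-105 - 115/7) = -12*(-850/7) = 10200/7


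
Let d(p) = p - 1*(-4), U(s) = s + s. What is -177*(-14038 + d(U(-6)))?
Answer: 2486142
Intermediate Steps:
U(s) = 2*s
d(p) = 4 + p (d(p) = p + 4 = 4 + p)
-177*(-14038 + d(U(-6))) = -177*(-14038 + (4 + 2*(-6))) = -177*(-14038 + (4 - 12)) = -177*(-14038 - 8) = -177*(-14046) = 2486142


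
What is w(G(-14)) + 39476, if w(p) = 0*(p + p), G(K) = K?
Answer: 39476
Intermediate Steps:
w(p) = 0 (w(p) = 0*(2*p) = 0)
w(G(-14)) + 39476 = 0 + 39476 = 39476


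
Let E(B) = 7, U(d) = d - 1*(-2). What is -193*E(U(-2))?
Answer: -1351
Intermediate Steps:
U(d) = 2 + d (U(d) = d + 2 = 2 + d)
-193*E(U(-2)) = -193*7 = -1351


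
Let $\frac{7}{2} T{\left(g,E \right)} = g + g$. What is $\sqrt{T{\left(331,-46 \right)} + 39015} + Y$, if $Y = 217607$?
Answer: $217607 + \frac{\sqrt{1921003}}{7} \approx 2.1781 \cdot 10^{5}$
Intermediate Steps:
$T{\left(g,E \right)} = \frac{4 g}{7}$ ($T{\left(g,E \right)} = \frac{2 \left(g + g\right)}{7} = \frac{2 \cdot 2 g}{7} = \frac{4 g}{7}$)
$\sqrt{T{\left(331,-46 \right)} + 39015} + Y = \sqrt{\frac{4}{7} \cdot 331 + 39015} + 217607 = \sqrt{\frac{1324}{7} + 39015} + 217607 = \sqrt{\frac{274429}{7}} + 217607 = \frac{\sqrt{1921003}}{7} + 217607 = 217607 + \frac{\sqrt{1921003}}{7}$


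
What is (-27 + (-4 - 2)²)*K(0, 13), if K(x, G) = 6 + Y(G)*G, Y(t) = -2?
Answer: -180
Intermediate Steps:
K(x, G) = 6 - 2*G
(-27 + (-4 - 2)²)*K(0, 13) = (-27 + (-4 - 2)²)*(6 - 2*13) = (-27 + (-6)²)*(6 - 26) = (-27 + 36)*(-20) = 9*(-20) = -180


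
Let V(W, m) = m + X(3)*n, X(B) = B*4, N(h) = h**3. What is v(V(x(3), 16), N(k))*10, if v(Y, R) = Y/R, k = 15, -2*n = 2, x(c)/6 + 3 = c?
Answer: 8/675 ≈ 0.011852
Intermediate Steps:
x(c) = -18 + 6*c
n = -1 (n = -1/2*2 = -1)
X(B) = 4*B
V(W, m) = -12 + m (V(W, m) = m + (4*3)*(-1) = m + 12*(-1) = m - 12 = -12 + m)
v(V(x(3), 16), N(k))*10 = ((-12 + 16)/(15**3))*10 = (4/3375)*10 = 8/675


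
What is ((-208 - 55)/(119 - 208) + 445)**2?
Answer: 1589457424/7921 ≈ 2.0066e+5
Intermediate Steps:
((-208 - 55)/(119 - 208) + 445)**2 = (-263/(-89) + 445)**2 = (-263*(-1/89) + 445)**2 = (263/89 + 445)**2 = (39868/89)**2 = 1589457424/7921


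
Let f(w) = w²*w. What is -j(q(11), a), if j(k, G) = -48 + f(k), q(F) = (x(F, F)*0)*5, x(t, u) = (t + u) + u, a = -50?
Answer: 48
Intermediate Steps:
x(t, u) = t + 2*u
f(w) = w³
q(F) = 0 (q(F) = ((F + 2*F)*0)*5 = ((3*F)*0)*5 = 0*5 = 0)
j(k, G) = -48 + k³
-j(q(11), a) = -(-48 + 0³) = -(-48 + 0) = -1*(-48) = 48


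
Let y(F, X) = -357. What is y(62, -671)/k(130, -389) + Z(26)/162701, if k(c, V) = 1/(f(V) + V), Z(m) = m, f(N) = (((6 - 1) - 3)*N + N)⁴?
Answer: -107731290547085806498/162701 ≈ -6.6214e+14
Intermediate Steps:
f(N) = 81*N⁴ (f(N) = ((5 - 3)*N + N)⁴ = (2*N + N)⁴ = (3*N)⁴ = 81*N⁴)
k(c, V) = 1/(V + 81*V⁴) (k(c, V) = 1/(81*V⁴ + V) = 1/(V + 81*V⁴))
y(62, -671)/k(130, -389) + Z(26)/162701 = -357/(1/(-389 + 81*(-389)⁴)) + 26/162701 = -357/(1/(-389 + 81*22898045041)) + 26*(1/162701) = -357/(1/(-389 + 1854741648321)) + 26/162701 = -357/(1/1854741647932) + 26/162701 = -357/1/1854741647932 + 26/162701 = -357*1854741647932 + 26/162701 = -662142768311724 + 26/162701 = -107731290547085806498/162701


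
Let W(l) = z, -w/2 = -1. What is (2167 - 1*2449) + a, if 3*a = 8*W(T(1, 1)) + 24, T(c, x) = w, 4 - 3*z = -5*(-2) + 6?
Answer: -854/3 ≈ -284.67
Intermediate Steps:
z = -4 (z = 4/3 - (-5*(-2) + 6)/3 = 4/3 - (10 + 6)/3 = 4/3 - ⅓*16 = 4/3 - 16/3 = -4)
w = 2 (w = -2*(-1) = 2)
T(c, x) = 2
W(l) = -4
a = -8/3 (a = (8*(-4) + 24)/3 = (-32 + 24)/3 = (⅓)*(-8) = -8/3 ≈ -2.6667)
(2167 - 1*2449) + a = (2167 - 1*2449) - 8/3 = (2167 - 2449) - 8/3 = -282 - 8/3 = -854/3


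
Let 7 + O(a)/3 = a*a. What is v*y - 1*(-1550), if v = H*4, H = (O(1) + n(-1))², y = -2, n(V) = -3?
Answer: -1978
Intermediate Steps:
O(a) = -21 + 3*a² (O(a) = -21 + 3*(a*a) = -21 + 3*a²)
H = 441 (H = ((-21 + 3*1²) - 3)² = ((-21 + 3*1) - 3)² = ((-21 + 3) - 3)² = (-18 - 3)² = (-21)² = 441)
v = 1764 (v = 441*4 = 1764)
v*y - 1*(-1550) = 1764*(-2) - 1*(-1550) = -3528 + 1550 = -1978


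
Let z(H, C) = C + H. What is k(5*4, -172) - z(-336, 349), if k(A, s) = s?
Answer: -185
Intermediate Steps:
k(5*4, -172) - z(-336, 349) = -172 - (349 - 336) = -172 - 1*13 = -172 - 13 = -185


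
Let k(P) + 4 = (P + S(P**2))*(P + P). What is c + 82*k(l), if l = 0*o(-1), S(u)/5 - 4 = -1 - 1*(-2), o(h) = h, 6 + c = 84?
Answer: -250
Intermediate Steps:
c = 78 (c = -6 + 84 = 78)
S(u) = 25 (S(u) = 20 + 5*(-1 - 1*(-2)) = 20 + 5*(-1 + 2) = 20 + 5*1 = 20 + 5 = 25)
l = 0 (l = 0*(-1) = 0)
k(P) = -4 + 2*P*(25 + P) (k(P) = -4 + (P + 25)*(P + P) = -4 + (25 + P)*(2*P) = -4 + 2*P*(25 + P))
c + 82*k(l) = 78 + 82*(-4 + 2*0**2 + 50*0) = 78 + 82*(-4 + 2*0 + 0) = 78 + 82*(-4 + 0 + 0) = 78 + 82*(-4) = 78 - 328 = -250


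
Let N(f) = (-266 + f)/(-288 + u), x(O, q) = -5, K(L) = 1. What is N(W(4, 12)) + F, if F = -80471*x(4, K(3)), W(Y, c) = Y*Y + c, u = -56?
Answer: 69205179/172 ≈ 4.0236e+5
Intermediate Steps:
W(Y, c) = c + Y² (W(Y, c) = Y² + c = c + Y²)
F = 402355 (F = -80471*(-5) = 402355)
N(f) = 133/172 - f/344 (N(f) = (-266 + f)/(-288 - 56) = (-266 + f)/(-344) = (-266 + f)*(-1/344) = 133/172 - f/344)
N(W(4, 12)) + F = (133/172 - (12 + 4²)/344) + 402355 = (133/172 - (12 + 16)/344) + 402355 = (133/172 - 1/344*28) + 402355 = (133/172 - 7/86) + 402355 = 119/172 + 402355 = 69205179/172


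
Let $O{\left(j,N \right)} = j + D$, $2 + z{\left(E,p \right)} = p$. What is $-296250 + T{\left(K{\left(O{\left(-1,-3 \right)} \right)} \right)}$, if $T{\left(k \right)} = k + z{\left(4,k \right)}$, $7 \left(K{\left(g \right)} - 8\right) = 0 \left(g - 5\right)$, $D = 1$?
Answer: $-296236$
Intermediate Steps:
$z{\left(E,p \right)} = -2 + p$
$O{\left(j,N \right)} = 1 + j$ ($O{\left(j,N \right)} = j + 1 = 1 + j$)
$K{\left(g \right)} = 8$ ($K{\left(g \right)} = 8 + \frac{0 \left(g - 5\right)}{7} = 8 + \frac{0 \left(-5 + g\right)}{7} = 8 + \frac{1}{7} \cdot 0 = 8 + 0 = 8$)
$T{\left(k \right)} = -2 + 2 k$ ($T{\left(k \right)} = k + \left(-2 + k\right) = -2 + 2 k$)
$-296250 + T{\left(K{\left(O{\left(-1,-3 \right)} \right)} \right)} = -296250 + \left(-2 + 2 \cdot 8\right) = -296250 + \left(-2 + 16\right) = -296250 + 14 = -296236$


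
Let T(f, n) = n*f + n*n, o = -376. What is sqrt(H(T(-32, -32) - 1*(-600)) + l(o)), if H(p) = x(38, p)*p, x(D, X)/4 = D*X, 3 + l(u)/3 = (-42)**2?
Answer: sqrt(1065814691) ≈ 32647.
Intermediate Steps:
T(f, n) = n**2 + f*n (T(f, n) = f*n + n**2 = n**2 + f*n)
l(u) = 5283 (l(u) = -9 + 3*(-42)**2 = -9 + 3*1764 = -9 + 5292 = 5283)
x(D, X) = 4*D*X (x(D, X) = 4*(D*X) = 4*D*X)
H(p) = 152*p**2 (H(p) = (4*38*p)*p = (152*p)*p = 152*p**2)
sqrt(H(T(-32, -32) - 1*(-600)) + l(o)) = sqrt(152*(-32*(-32 - 32) - 1*(-600))**2 + 5283) = sqrt(152*(-32*(-64) + 600)**2 + 5283) = sqrt(152*(2048 + 600)**2 + 5283) = sqrt(152*2648**2 + 5283) = sqrt(152*7011904 + 5283) = sqrt(1065809408 + 5283) = sqrt(1065814691)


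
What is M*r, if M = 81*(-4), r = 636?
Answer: -206064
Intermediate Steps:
M = -324
M*r = -324*636 = -206064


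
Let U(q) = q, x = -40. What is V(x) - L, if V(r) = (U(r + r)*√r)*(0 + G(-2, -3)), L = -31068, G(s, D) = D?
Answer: 31068 + 480*I*√10 ≈ 31068.0 + 1517.9*I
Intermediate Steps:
V(r) = -6*r^(3/2) (V(r) = ((r + r)*√r)*(0 - 3) = ((2*r)*√r)*(-3) = (2*r^(3/2))*(-3) = -6*r^(3/2))
V(x) - L = -(-480)*I*√10 - 1*(-31068) = -(-480)*I*√10 + 31068 = 480*I*√10 + 31068 = 31068 + 480*I*√10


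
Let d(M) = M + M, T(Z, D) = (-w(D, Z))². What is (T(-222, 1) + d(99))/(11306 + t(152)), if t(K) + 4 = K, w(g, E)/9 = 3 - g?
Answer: 87/1909 ≈ 0.045574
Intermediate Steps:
w(g, E) = 27 - 9*g (w(g, E) = 9*(3 - g) = 27 - 9*g)
t(K) = -4 + K
T(Z, D) = (-27 + 9*D)² (T(Z, D) = (-(27 - 9*D))² = (-27 + 9*D)²)
d(M) = 2*M
(T(-222, 1) + d(99))/(11306 + t(152)) = (81*(-3 + 1)² + 2*99)/(11306 + (-4 + 152)) = (81*(-2)² + 198)/(11306 + 148) = (81*4 + 198)/11454 = (324 + 198)*(1/11454) = 522*(1/11454) = 87/1909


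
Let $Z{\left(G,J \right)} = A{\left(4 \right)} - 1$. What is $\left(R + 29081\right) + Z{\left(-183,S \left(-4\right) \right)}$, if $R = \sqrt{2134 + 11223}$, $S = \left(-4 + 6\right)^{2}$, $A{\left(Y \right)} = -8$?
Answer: $29072 + 19 \sqrt{37} \approx 29188.0$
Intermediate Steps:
$S = 4$ ($S = 2^{2} = 4$)
$R = 19 \sqrt{37}$ ($R = \sqrt{13357} = 19 \sqrt{37} \approx 115.57$)
$Z{\left(G,J \right)} = -9$ ($Z{\left(G,J \right)} = -8 - 1 = -9$)
$\left(R + 29081\right) + Z{\left(-183,S \left(-4\right) \right)} = \left(19 \sqrt{37} + 29081\right) - 9 = \left(29081 + 19 \sqrt{37}\right) - 9 = 29072 + 19 \sqrt{37}$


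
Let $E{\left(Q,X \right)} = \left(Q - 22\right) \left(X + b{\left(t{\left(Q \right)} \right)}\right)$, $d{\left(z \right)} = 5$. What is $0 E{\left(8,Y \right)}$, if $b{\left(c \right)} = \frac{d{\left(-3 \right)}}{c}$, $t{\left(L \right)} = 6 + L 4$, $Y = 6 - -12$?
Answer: $0$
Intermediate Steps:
$Y = 18$ ($Y = 6 + 12 = 18$)
$t{\left(L \right)} = 6 + 4 L$
$b{\left(c \right)} = \frac{5}{c}$
$E{\left(Q,X \right)} = \left(-22 + Q\right) \left(X + \frac{5}{6 + 4 Q}\right)$ ($E{\left(Q,X \right)} = \left(Q - 22\right) \left(X + \frac{5}{6 + 4 Q}\right) = \left(-22 + Q\right) \left(X + \frac{5}{6 + 4 Q}\right)$)
$0 E{\left(8,Y \right)} = 0 \frac{-110 + 5 \cdot 8 + 2 \cdot 18 \left(-22 + 8\right) \left(3 + 2 \cdot 8\right)}{2 \left(3 + 2 \cdot 8\right)} = 0 \frac{-110 + 40 + 2 \cdot 18 \left(-14\right) \left(3 + 16\right)}{2 \left(3 + 16\right)} = 0 \frac{-110 + 40 + 2 \cdot 18 \left(-14\right) 19}{2 \cdot 19} = 0 \cdot \frac{1}{2} \cdot \frac{1}{19} \left(-110 + 40 - 9576\right) = 0 \cdot \frac{1}{2} \cdot \frac{1}{19} \left(-9646\right) = 0 \left(- \frac{4823}{19}\right) = 0$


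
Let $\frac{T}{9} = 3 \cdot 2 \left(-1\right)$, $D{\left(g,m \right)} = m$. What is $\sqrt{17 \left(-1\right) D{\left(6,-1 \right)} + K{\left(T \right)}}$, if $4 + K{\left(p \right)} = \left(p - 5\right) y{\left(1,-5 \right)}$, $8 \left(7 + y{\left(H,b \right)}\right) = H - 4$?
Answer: $\frac{\sqrt{7170}}{4} \approx 21.169$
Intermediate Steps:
$T = -54$ ($T = 9 \cdot 3 \cdot 2 \left(-1\right) = 9 \cdot 6 \left(-1\right) = 9 \left(-6\right) = -54$)
$y{\left(H,b \right)} = - \frac{15}{2} + \frac{H}{8}$ ($y{\left(H,b \right)} = -7 + \frac{H - 4}{8} = -7 + \frac{-4 + H}{8} = -7 + \left(- \frac{1}{2} + \frac{H}{8}\right) = - \frac{15}{2} + \frac{H}{8}$)
$K{\left(p \right)} = \frac{263}{8} - \frac{59 p}{8}$ ($K{\left(p \right)} = -4 + \left(p - 5\right) \left(- \frac{15}{2} + \frac{1}{8} \cdot 1\right) = -4 + \left(-5 + p\right) \left(- \frac{15}{2} + \frac{1}{8}\right) = -4 + \left(-5 + p\right) \left(- \frac{59}{8}\right) = -4 - \left(- \frac{295}{8} + \frac{59 p}{8}\right) = \frac{263}{8} - \frac{59 p}{8}$)
$\sqrt{17 \left(-1\right) D{\left(6,-1 \right)} + K{\left(T \right)}} = \sqrt{17 \left(-1\right) \left(-1\right) + \left(\frac{263}{8} - - \frac{1593}{4}\right)} = \sqrt{\left(-17\right) \left(-1\right) + \left(\frac{263}{8} + \frac{1593}{4}\right)} = \sqrt{17 + \frac{3449}{8}} = \sqrt{\frac{3585}{8}} = \frac{\sqrt{7170}}{4}$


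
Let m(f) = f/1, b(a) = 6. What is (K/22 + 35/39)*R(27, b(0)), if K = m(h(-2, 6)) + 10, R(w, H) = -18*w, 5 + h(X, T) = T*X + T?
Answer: -59211/143 ≈ -414.06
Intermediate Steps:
h(X, T) = -5 + T + T*X (h(X, T) = -5 + (T*X + T) = -5 + (T + T*X) = -5 + T + T*X)
m(f) = f (m(f) = f*1 = f)
K = -1 (K = (-5 + 6 + 6*(-2)) + 10 = (-5 + 6 - 12) + 10 = -11 + 10 = -1)
(K/22 + 35/39)*R(27, b(0)) = (-1/22 + 35/39)*(-18*27) = (-1*1/22 + 35*(1/39))*(-486) = (-1/22 + 35/39)*(-486) = (731/858)*(-486) = -59211/143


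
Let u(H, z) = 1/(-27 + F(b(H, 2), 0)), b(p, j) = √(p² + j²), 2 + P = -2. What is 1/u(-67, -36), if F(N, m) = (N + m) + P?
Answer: -31 + √4493 ≈ 36.030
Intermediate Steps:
P = -4 (P = -2 - 2 = -4)
b(p, j) = √(j² + p²)
F(N, m) = -4 + N + m (F(N, m) = (N + m) - 4 = -4 + N + m)
u(H, z) = 1/(-31 + √(4 + H²)) (u(H, z) = 1/(-27 + (-4 + √(2² + H²) + 0)) = 1/(-27 + (-4 + √(4 + H²) + 0)) = 1/(-27 + (-4 + √(4 + H²))) = 1/(-31 + √(4 + H²)))
1/u(-67, -36) = 1/(1/(-31 + √(4 + (-67)²))) = 1/(1/(-31 + √(4 + 4489))) = 1/(1/(-31 + √4493)) = -31 + √4493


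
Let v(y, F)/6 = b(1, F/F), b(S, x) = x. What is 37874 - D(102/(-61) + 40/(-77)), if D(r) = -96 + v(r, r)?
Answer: 37964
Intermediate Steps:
v(y, F) = 6 (v(y, F) = 6*(F/F) = 6*1 = 6)
D(r) = -90 (D(r) = -96 + 6 = -90)
37874 - D(102/(-61) + 40/(-77)) = 37874 - 1*(-90) = 37874 + 90 = 37964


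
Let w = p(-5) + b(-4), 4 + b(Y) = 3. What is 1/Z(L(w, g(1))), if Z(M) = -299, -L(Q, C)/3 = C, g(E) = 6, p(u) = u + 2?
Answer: -1/299 ≈ -0.0033445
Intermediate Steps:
p(u) = 2 + u
b(Y) = -1 (b(Y) = -4 + 3 = -1)
w = -4 (w = (2 - 5) - 1 = -3 - 1 = -4)
L(Q, C) = -3*C
1/Z(L(w, g(1))) = 1/(-299) = -1/299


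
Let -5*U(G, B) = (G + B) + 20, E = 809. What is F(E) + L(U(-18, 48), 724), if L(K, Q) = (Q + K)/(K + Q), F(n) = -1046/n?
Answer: -237/809 ≈ -0.29295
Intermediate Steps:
U(G, B) = -4 - B/5 - G/5 (U(G, B) = -((G + B) + 20)/5 = -((B + G) + 20)/5 = -(20 + B + G)/5 = -4 - B/5 - G/5)
L(K, Q) = 1 (L(K, Q) = (K + Q)/(K + Q) = 1)
F(E) + L(U(-18, 48), 724) = -1046/809 + 1 = -237/809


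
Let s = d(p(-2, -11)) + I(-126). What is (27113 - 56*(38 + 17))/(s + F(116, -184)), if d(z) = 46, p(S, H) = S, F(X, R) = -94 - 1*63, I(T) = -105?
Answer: -8011/72 ≈ -111.26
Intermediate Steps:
F(X, R) = -157 (F(X, R) = -94 - 63 = -157)
s = -59 (s = 46 - 105 = -59)
(27113 - 56*(38 + 17))/(s + F(116, -184)) = (27113 - 56*(38 + 17))/(-59 - 157) = (27113 - 56*55)/(-216) = (27113 - 3080)*(-1/216) = 24033*(-1/216) = -8011/72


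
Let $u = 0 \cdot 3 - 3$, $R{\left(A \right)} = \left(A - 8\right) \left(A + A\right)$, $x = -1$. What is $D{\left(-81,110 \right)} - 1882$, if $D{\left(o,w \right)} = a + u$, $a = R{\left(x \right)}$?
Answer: $-1867$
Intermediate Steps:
$R{\left(A \right)} = 2 A \left(-8 + A\right)$ ($R{\left(A \right)} = \left(-8 + A\right) 2 A = 2 A \left(-8 + A\right)$)
$a = 18$ ($a = 2 \left(-1\right) \left(-8 - 1\right) = 2 \left(-1\right) \left(-9\right) = 18$)
$u = -3$ ($u = 0 - 3 = -3$)
$D{\left(o,w \right)} = 15$ ($D{\left(o,w \right)} = 18 - 3 = 15$)
$D{\left(-81,110 \right)} - 1882 = 15 - 1882 = -1867$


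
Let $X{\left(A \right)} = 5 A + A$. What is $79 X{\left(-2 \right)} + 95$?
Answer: $-853$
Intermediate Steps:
$X{\left(A \right)} = 6 A$
$79 X{\left(-2 \right)} + 95 = 79 \cdot 6 \left(-2\right) + 95 = 79 \left(-12\right) + 95 = -948 + 95 = -853$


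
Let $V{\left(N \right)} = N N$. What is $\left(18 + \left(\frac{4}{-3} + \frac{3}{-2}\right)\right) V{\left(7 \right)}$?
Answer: $\frac{4459}{6} \approx 743.17$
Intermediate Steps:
$V{\left(N \right)} = N^{2}$
$\left(18 + \left(\frac{4}{-3} + \frac{3}{-2}\right)\right) V{\left(7 \right)} = \left(18 + \left(\frac{4}{-3} + \frac{3}{-2}\right)\right) 7^{2} = \left(18 + \left(4 \left(- \frac{1}{3}\right) + 3 \left(- \frac{1}{2}\right)\right)\right) 49 = \left(18 - \frac{17}{6}\right) 49 = \frac{91}{6} \cdot 49 = \frac{4459}{6}$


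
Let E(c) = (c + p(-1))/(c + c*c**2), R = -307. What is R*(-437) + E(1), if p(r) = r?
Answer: 134159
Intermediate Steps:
E(c) = (-1 + c)/(c + c**3) (E(c) = (c - 1)/(c + c*c**2) = (-1 + c)/(c + c**3))
R*(-437) + E(1) = -307*(-437) + (-1 + 1)/(1 + 1**3) = 134159 + 0/(1 + 1) = 134159 + 0/2 = 134159 + (1/2)*0 = 134159 + 0 = 134159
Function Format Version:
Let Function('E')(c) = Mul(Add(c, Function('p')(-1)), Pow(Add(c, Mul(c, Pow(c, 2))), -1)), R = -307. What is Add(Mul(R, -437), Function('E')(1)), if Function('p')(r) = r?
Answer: 134159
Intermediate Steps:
Function('E')(c) = Mul(Pow(Add(c, Pow(c, 3)), -1), Add(-1, c)) (Function('E')(c) = Mul(Add(c, -1), Pow(Add(c, Mul(c, Pow(c, 2))), -1)) = Mul(Add(-1, c), Pow(Add(c, Pow(c, 3)), -1)) = Mul(Pow(Add(c, Pow(c, 3)), -1), Add(-1, c)))
Add(Mul(R, -437), Function('E')(1)) = Add(Mul(-307, -437), Mul(Pow(Add(1, Pow(1, 3)), -1), Add(-1, 1))) = Add(134159, Mul(Pow(Add(1, 1), -1), 0)) = Add(134159, Mul(Pow(2, -1), 0)) = Add(134159, Mul(Rational(1, 2), 0)) = Add(134159, 0) = 134159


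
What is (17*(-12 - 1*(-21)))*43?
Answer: 6579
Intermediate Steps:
(17*(-12 - 1*(-21)))*43 = (17*(-12 + 21))*43 = (17*9)*43 = 153*43 = 6579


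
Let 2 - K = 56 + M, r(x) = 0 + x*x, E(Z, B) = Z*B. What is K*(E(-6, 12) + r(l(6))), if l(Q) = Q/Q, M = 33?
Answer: 6177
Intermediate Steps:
E(Z, B) = B*Z
l(Q) = 1
r(x) = x**2 (r(x) = 0 + x**2 = x**2)
K = -87 (K = 2 - (56 + 33) = 2 - 1*89 = 2 - 89 = -87)
K*(E(-6, 12) + r(l(6))) = -87*(12*(-6) + 1**2) = -87*(-72 + 1) = -87*(-71) = 6177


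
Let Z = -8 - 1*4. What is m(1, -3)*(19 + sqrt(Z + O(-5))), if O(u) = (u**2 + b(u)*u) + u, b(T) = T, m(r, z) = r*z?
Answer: -57 - 3*sqrt(33) ≈ -74.234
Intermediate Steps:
Z = -12 (Z = -8 - 4 = -12)
O(u) = u + 2*u**2 (O(u) = (u**2 + u*u) + u = (u**2 + u**2) + u = 2*u**2 + u = u + 2*u**2)
m(1, -3)*(19 + sqrt(Z + O(-5))) = (1*(-3))*(19 + sqrt(-12 - 5*(1 + 2*(-5)))) = -3*(19 + sqrt(-12 - 5*(1 - 10))) = -3*(19 + sqrt(-12 - 5*(-9))) = -3*(19 + sqrt(-12 + 45)) = -3*(19 + sqrt(33)) = -57 - 3*sqrt(33)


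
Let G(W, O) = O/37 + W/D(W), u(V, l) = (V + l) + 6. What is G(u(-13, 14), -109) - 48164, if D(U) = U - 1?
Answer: -10692803/222 ≈ -48166.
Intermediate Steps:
D(U) = -1 + U
u(V, l) = 6 + V + l
G(W, O) = O/37 + W/(-1 + W)
G(u(-13, 14), -109) - 48164 = ((6 - 13 + 14) + (1/37)*(-109)*(-1 + (6 - 13 + 14)))/(-1 + (6 - 13 + 14)) - 48164 = (7 + (1/37)*(-109)*(-1 + 7))/(-1 + 7) - 48164 = (7 + (1/37)*(-109)*6)/6 - 48164 = (7 - 654/37)/6 - 48164 = (1/6)*(-395/37) - 48164 = -395/222 - 48164 = -10692803/222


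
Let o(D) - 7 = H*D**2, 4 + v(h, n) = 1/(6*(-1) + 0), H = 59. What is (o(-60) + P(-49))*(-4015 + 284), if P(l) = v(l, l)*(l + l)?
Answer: -2382042026/3 ≈ -7.9401e+8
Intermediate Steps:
v(h, n) = -25/6 (v(h, n) = -4 + 1/(6*(-1) + 0) = -4 + 1/(-6 + 0) = -4 + 1/(-6) = -4 - 1/6 = -25/6)
P(l) = -25*l/3 (P(l) = -25*(l + l)/6 = -25*l/3)
o(D) = 7 + 59*D**2
(o(-60) + P(-49))*(-4015 + 284) = ((7 + 59*(-60)**2) - 25/3*(-49))*(-4015 + 284) = ((7 + 59*3600) + 1225/3)*(-3731) = ((7 + 212400) + 1225/3)*(-3731) = (212407 + 1225/3)*(-3731) = (638446/3)*(-3731) = -2382042026/3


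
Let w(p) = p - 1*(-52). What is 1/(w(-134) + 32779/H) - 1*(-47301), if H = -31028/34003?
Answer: 52841301438505/1117128633 ≈ 47301.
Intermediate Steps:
w(p) = 52 + p (w(p) = p + 52 = 52 + p)
H = -31028/34003 (H = -31028*1/34003 = -31028/34003 ≈ -0.91251)
1/(w(-134) + 32779/H) - 1*(-47301) = 1/((52 - 134) + 32779/(-31028/34003)) - 1*(-47301) = 1/(-82 + 32779*(-34003/31028)) + 47301 = 1/(-82 - 1114584337/31028) + 47301 = 1/(-1117128633/31028) + 47301 = -31028/1117128633 + 47301 = 52841301438505/1117128633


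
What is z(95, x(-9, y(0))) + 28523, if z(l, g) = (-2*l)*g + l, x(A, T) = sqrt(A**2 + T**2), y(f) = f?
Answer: 26908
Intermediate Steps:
z(l, g) = l - 2*g*l (z(l, g) = -2*g*l + l = l - 2*g*l)
z(95, x(-9, y(0))) + 28523 = 95*(1 - 2*sqrt((-9)**2 + 0**2)) + 28523 = 95*(1 - 2*sqrt(81 + 0)) + 28523 = 95*(1 - 2*sqrt(81)) + 28523 = 95*(1 - 2*9) + 28523 = 95*(1 - 18) + 28523 = 95*(-17) + 28523 = -1615 + 28523 = 26908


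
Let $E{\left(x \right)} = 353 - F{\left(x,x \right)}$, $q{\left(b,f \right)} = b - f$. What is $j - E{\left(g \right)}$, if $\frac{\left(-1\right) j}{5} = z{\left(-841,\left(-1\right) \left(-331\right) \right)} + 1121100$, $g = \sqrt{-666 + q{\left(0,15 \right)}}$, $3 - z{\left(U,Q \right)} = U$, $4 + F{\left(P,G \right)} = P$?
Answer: $-5610077 + i \sqrt{681} \approx -5.6101 \cdot 10^{6} + 26.096 i$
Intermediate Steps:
$F{\left(P,G \right)} = -4 + P$
$z{\left(U,Q \right)} = 3 - U$
$g = i \sqrt{681}$ ($g = \sqrt{-666 + \left(0 - 15\right)} = \sqrt{-666 - 15} = \sqrt{-681} = i \sqrt{681} \approx 26.096 i$)
$E{\left(x \right)} = 357 - x$ ($E{\left(x \right)} = 353 - \left(-4 + x\right) = 357 - x$)
$j = -5609720$ ($j = - 5 \left(\left(3 - -841\right) + 1121100\right) = - 5 \left(\left(3 + 841\right) + 1121100\right) = - 5 \left(844 + 1121100\right) = \left(-5\right) 1121944 = -5609720$)
$j - E{\left(g \right)} = -5609720 - \left(357 - i \sqrt{681}\right) = -5610077 + i \sqrt{681}$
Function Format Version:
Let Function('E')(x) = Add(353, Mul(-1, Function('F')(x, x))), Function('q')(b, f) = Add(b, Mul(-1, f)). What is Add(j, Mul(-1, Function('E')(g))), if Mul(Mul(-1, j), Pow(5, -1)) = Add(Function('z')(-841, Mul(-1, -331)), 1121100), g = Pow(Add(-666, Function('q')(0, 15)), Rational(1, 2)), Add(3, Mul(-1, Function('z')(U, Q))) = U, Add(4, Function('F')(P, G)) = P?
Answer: Add(-5610077, Mul(I, Pow(681, Rational(1, 2)))) ≈ Add(-5.6101e+6, Mul(26.096, I))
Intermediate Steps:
Function('F')(P, G) = Add(-4, P)
Function('z')(U, Q) = Add(3, Mul(-1, U))
g = Mul(I, Pow(681, Rational(1, 2))) (g = Pow(Add(-666, Add(0, Mul(-1, 15))), Rational(1, 2)) = Pow(Add(-666, Add(0, -15)), Rational(1, 2)) = Pow(Add(-666, -15), Rational(1, 2)) = Pow(-681, Rational(1, 2)) = Mul(I, Pow(681, Rational(1, 2))) ≈ Mul(26.096, I))
Function('E')(x) = Add(357, Mul(-1, x)) (Function('E')(x) = Add(353, Mul(-1, Add(-4, x))) = Add(353, Add(4, Mul(-1, x))) = Add(357, Mul(-1, x)))
j = -5609720 (j = Mul(-5, Add(Add(3, Mul(-1, -841)), 1121100)) = Mul(-5, Add(Add(3, 841), 1121100)) = Mul(-5, Add(844, 1121100)) = Mul(-5, 1121944) = -5609720)
Add(j, Mul(-1, Function('E')(g))) = Add(-5609720, Mul(-1, Add(357, Mul(-1, Mul(I, Pow(681, Rational(1, 2))))))) = Add(-5609720, Mul(-1, Add(357, Mul(-1, I, Pow(681, Rational(1, 2)))))) = Add(-5609720, Add(-357, Mul(I, Pow(681, Rational(1, 2))))) = Add(-5610077, Mul(I, Pow(681, Rational(1, 2))))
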